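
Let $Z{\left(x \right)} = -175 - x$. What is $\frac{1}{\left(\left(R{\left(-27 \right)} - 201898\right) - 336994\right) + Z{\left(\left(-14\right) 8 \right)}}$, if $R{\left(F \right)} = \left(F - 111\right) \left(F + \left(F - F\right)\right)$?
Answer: $- \frac{1}{535229} \approx -1.8684 \cdot 10^{-6}$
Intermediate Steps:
$R{\left(F \right)} = F \left(-111 + F\right)$ ($R{\left(F \right)} = \left(-111 + F\right) \left(F + 0\right) = \left(-111 + F\right) F = F \left(-111 + F\right)$)
$\frac{1}{\left(\left(R{\left(-27 \right)} - 201898\right) - 336994\right) + Z{\left(\left(-14\right) 8 \right)}} = \frac{1}{\left(\left(- 27 \left(-111 - 27\right) - 201898\right) - 336994\right) - \left(175 - 112\right)} = \frac{1}{\left(\left(\left(-27\right) \left(-138\right) - 201898\right) - 336994\right) - 63} = \frac{1}{\left(\left(3726 - 201898\right) - 336994\right) + \left(-175 + 112\right)} = \frac{1}{\left(-198172 - 336994\right) - 63} = \frac{1}{-535166 - 63} = \frac{1}{-535229} = - \frac{1}{535229}$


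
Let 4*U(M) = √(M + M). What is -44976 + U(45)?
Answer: -44976 + 3*√10/4 ≈ -44974.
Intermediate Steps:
U(M) = √2*√M/4 (U(M) = √(M + M)/4 = √(2*M)/4 = (√2*√M)/4 = √2*√M/4)
-44976 + U(45) = -44976 + √2*√45/4 = -44976 + √2*(3*√5)/4 = -44976 + 3*√10/4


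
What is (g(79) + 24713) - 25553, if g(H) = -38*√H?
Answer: -840 - 38*√79 ≈ -1177.8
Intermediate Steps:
(g(79) + 24713) - 25553 = (-38*√79 + 24713) - 25553 = (24713 - 38*√79) - 25553 = -840 - 38*√79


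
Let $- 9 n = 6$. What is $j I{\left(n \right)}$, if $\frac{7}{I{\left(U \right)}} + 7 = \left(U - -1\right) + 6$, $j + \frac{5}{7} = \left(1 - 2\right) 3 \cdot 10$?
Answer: $\frac{645}{2} \approx 322.5$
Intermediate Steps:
$n = - \frac{2}{3}$ ($n = \left(- \frac{1}{9}\right) 6 = - \frac{2}{3} \approx -0.66667$)
$j = - \frac{215}{7}$ ($j = - \frac{5}{7} + \left(1 - 2\right) 3 \cdot 10 = - \frac{5}{7} + \left(-1\right) 3 \cdot 10 = - \frac{5}{7} - 30 = - \frac{215}{7} \approx -30.714$)
$I{\left(U \right)} = \frac{7}{U}$ ($I{\left(U \right)} = \frac{7}{-7 + \left(\left(U - -1\right) + 6\right)} = \frac{7}{-7 + \left(\left(U + 1\right) + 6\right)} = \frac{7}{-7 + \left(\left(1 + U\right) + 6\right)} = \frac{7}{-7 + \left(7 + U\right)} = \frac{7}{U}$)
$j I{\left(n \right)} = - \frac{215 \frac{7}{- \frac{2}{3}}}{7} = - \frac{215 \cdot 7 \left(- \frac{3}{2}\right)}{7} = \left(- \frac{215}{7}\right) \left(- \frac{21}{2}\right) = \frac{645}{2}$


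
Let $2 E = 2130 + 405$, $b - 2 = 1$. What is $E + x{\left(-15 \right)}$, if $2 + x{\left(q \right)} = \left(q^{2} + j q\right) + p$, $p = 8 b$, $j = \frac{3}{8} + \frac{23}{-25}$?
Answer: $\frac{60907}{40} \approx 1522.7$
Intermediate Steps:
$b = 3$ ($b = 2 + 1 = 3$)
$E = \frac{2535}{2}$ ($E = \frac{2130 + 405}{2} = \frac{1}{2} \cdot 2535 = \frac{2535}{2} \approx 1267.5$)
$j = - \frac{109}{200}$ ($j = 3 \cdot \frac{1}{8} + 23 \left(- \frac{1}{25}\right) = \frac{3}{8} - \frac{23}{25} = - \frac{109}{200} \approx -0.545$)
$p = 24$ ($p = 8 \cdot 3 = 24$)
$x{\left(q \right)} = 22 + q^{2} - \frac{109 q}{200}$ ($x{\left(q \right)} = -2 + \left(\left(q^{2} - \frac{109 q}{200}\right) + 24\right) = -2 + \left(24 + q^{2} - \frac{109 q}{200}\right) = 22 + q^{2} - \frac{109 q}{200}$)
$E + x{\left(-15 \right)} = \frac{2535}{2} + \left(22 + \left(-15\right)^{2} - - \frac{327}{40}\right) = \frac{2535}{2} + \left(22 + 225 + \frac{327}{40}\right) = \frac{2535}{2} + \frac{10207}{40} = \frac{60907}{40}$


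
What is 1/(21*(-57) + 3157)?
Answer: 1/1960 ≈ 0.00051020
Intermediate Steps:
1/(21*(-57) + 3157) = 1/(-1197 + 3157) = 1/1960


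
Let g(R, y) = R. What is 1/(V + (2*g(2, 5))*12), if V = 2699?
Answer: 1/2747 ≈ 0.00036403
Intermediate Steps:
1/(V + (2*g(2, 5))*12) = 1/(2699 + (2*2)*12) = 1/(2699 + 4*12) = 1/(2699 + 48) = 1/2747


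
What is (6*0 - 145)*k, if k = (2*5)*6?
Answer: -8700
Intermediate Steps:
k = 60 (k = 10*6 = 60)
(6*0 - 145)*k = (6*0 - 145)*60 = (0 - 145)*60 = -145*60 = -8700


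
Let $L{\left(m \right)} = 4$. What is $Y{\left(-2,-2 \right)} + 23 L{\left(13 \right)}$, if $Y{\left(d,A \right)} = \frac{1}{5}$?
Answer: $\frac{461}{5} \approx 92.2$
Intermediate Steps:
$Y{\left(d,A \right)} = \frac{1}{5}$
$Y{\left(-2,-2 \right)} + 23 L{\left(13 \right)} = \frac{1}{5} + 23 \cdot 4 = \frac{1}{5} + 92 = \frac{461}{5}$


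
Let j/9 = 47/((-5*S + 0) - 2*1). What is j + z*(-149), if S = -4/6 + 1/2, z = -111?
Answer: 113235/7 ≈ 16176.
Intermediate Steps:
S = -⅙ (S = -4*⅙ + 1*(½) = -⅔ + ½ = -⅙ ≈ -0.16667)
j = -2538/7 (j = 9*(47/((-5*(-⅙) + 0) - 2*1)) = 9*(47/((⅚ + 0) - 2)) = 9*(47/(⅚ - 2)) = 9*(47/(-7/6)) = 9*(47*(-6/7)) = 9*(-282/7) = -2538/7 ≈ -362.57)
j + z*(-149) = -2538/7 - 111*(-149) = -2538/7 + 16539 = 113235/7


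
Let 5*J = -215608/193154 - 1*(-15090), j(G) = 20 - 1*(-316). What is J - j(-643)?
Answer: 1294989766/482885 ≈ 2681.8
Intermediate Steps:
j(G) = 336 (j(G) = 20 + 316 = 336)
J = 1457239126/482885 (J = (-215608/193154 - 1*(-15090))/5 = (-215608*1/193154 + 15090)/5 = (-107804/96577 + 15090)/5 = (⅕)*(1457239126/96577) = 1457239126/482885 ≈ 3017.8)
J - j(-643) = 1457239126/482885 - 1*336 = 1457239126/482885 - 336 = 1294989766/482885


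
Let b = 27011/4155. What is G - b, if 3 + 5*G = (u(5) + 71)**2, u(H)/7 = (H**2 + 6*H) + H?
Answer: 200308807/4155 ≈ 48209.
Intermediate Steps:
u(H) = 7*H**2 + 49*H (u(H) = 7*((H**2 + 6*H) + H) = 7*(H**2 + 7*H) = 7*H**2 + 49*H)
G = 241078/5 (G = -3/5 + (7*5*(7 + 5) + 71)**2/5 = -3/5 + (7*5*12 + 71)**2/5 = -3/5 + (420 + 71)**2/5 = -3/5 + (1/5)*491**2 = -3/5 + (1/5)*241081 = -3/5 + 241081/5 = 241078/5 ≈ 48216.)
b = 27011/4155 (b = 27011*(1/4155) = 27011/4155 ≈ 6.5008)
G - b = 241078/5 - 1*27011/4155 = 241078/5 - 27011/4155 = 200308807/4155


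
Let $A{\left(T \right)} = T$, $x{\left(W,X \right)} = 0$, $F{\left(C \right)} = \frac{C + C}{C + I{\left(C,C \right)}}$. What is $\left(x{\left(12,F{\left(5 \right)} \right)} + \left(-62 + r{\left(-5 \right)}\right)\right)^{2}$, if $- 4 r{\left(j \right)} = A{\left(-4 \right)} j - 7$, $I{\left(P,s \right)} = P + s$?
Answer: $\frac{68121}{16} \approx 4257.6$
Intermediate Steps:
$F{\left(C \right)} = \frac{2}{3}$ ($F{\left(C \right)} = \frac{C + C}{C + \left(C + C\right)} = \frac{2 C}{C + 2 C} = \frac{2 C}{3 C} = 2 C \frac{1}{3 C} = \frac{2}{3}$)
$r{\left(j \right)} = \frac{7}{4} + j$ ($r{\left(j \right)} = - \frac{- 4 j - 7}{4} = - \frac{-7 - 4 j}{4} = \frac{7}{4} + j$)
$\left(x{\left(12,F{\left(5 \right)} \right)} + \left(-62 + r{\left(-5 \right)}\right)\right)^{2} = \left(0 + \left(-62 + \left(\frac{7}{4} - 5\right)\right)\right)^{2} = \left(0 - \frac{261}{4}\right)^{2} = \left(- \frac{261}{4}\right)^{2} = \frac{68121}{16}$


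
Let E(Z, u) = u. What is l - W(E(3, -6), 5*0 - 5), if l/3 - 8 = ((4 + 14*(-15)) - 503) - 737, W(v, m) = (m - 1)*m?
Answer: -4344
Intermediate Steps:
W(v, m) = m*(-1 + m) (W(v, m) = (-1 + m)*m = m*(-1 + m))
l = -4314 (l = 24 + 3*(((4 + 14*(-15)) - 503) - 737) = 24 + 3*(((4 - 210) - 503) - 737) = 24 + 3*((-206 - 503) - 737) = 24 + 3*(-709 - 737) = 24 + 3*(-1446) = 24 - 4338 = -4314)
l - W(E(3, -6), 5*0 - 5) = -4314 - (5*0 - 5)*(-1 + (5*0 - 5)) = -4314 - (0 - 5)*(-1 + (0 - 5)) = -4314 - (-5)*(-1 - 5) = -4314 - (-5)*(-6) = -4314 - 1*30 = -4314 - 30 = -4344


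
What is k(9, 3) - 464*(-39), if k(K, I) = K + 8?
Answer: 18113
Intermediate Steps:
k(K, I) = 8 + K
k(9, 3) - 464*(-39) = (8 + 9) - 464*(-39) = 17 + 18096 = 18113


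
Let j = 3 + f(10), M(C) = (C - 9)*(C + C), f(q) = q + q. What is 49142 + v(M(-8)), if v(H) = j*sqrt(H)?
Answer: 49142 + 92*sqrt(17) ≈ 49521.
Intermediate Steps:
f(q) = 2*q
M(C) = 2*C*(-9 + C) (M(C) = (-9 + C)*(2*C) = 2*C*(-9 + C))
j = 23 (j = 3 + 2*10 = 3 + 20 = 23)
v(H) = 23*sqrt(H)
49142 + v(M(-8)) = 49142 + 23*sqrt(2*(-8)*(-9 - 8)) = 49142 + 23*sqrt(2*(-8)*(-17)) = 49142 + 23*sqrt(272) = 49142 + 23*(4*sqrt(17)) = 49142 + 92*sqrt(17)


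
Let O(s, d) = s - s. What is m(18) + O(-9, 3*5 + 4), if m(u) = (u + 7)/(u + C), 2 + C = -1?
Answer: 5/3 ≈ 1.6667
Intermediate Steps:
C = -3 (C = -2 - 1 = -3)
m(u) = (7 + u)/(-3 + u) (m(u) = (u + 7)/(u - 3) = (7 + u)/(-3 + u))
O(s, d) = 0
m(18) + O(-9, 3*5 + 4) = (7 + 18)/(-3 + 18) + 0 = 25/15 + 0 = (1/15)*25 + 0 = 5/3 + 0 = 5/3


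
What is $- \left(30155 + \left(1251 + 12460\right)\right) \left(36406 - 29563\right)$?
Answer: $-300175038$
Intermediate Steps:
$- \left(30155 + \left(1251 + 12460\right)\right) \left(36406 - 29563\right) = - \left(30155 + 13711\right) 6843 = - 43866 \cdot 6843 = \left(-1\right) 300175038 = -300175038$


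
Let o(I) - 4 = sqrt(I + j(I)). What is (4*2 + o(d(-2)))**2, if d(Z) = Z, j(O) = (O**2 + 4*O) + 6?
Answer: 144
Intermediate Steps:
j(O) = 6 + O**2 + 4*O
o(I) = 4 + sqrt(6 + I**2 + 5*I) (o(I) = 4 + sqrt(I + (6 + I**2 + 4*I)) = 4 + sqrt(6 + I**2 + 5*I))
(4*2 + o(d(-2)))**2 = (4*2 + (4 + sqrt(6 + (-2)**2 + 5*(-2))))**2 = (8 + (4 + sqrt(6 + 4 - 10)))**2 = (8 + (4 + sqrt(0)))**2 = (8 + (4 + 0))**2 = (8 + 4)**2 = 12**2 = 144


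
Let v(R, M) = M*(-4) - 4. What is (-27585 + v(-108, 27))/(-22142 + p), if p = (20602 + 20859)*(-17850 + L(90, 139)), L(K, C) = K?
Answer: 27697/736369502 ≈ 3.7613e-5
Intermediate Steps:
p = -736347360 (p = (20602 + 20859)*(-17850 + 90) = 41461*(-17760) = -736347360)
v(R, M) = -4 - 4*M (v(R, M) = -4*M - 4 = -4 - 4*M)
(-27585 + v(-108, 27))/(-22142 + p) = (-27585 + (-4 - 4*27))/(-22142 - 736347360) = (-27585 + (-4 - 108))/(-736369502) = (-27585 - 112)*(-1/736369502) = -27697*(-1/736369502) = 27697/736369502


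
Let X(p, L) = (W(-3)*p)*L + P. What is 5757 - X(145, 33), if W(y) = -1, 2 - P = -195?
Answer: 10345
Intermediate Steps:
P = 197 (P = 2 - 1*(-195) = 2 + 195 = 197)
X(p, L) = 197 - L*p (X(p, L) = (-p)*L + 197 = -L*p + 197 = 197 - L*p)
5757 - X(145, 33) = 5757 - (197 - 1*33*145) = 5757 - (197 - 4785) = 5757 - 1*(-4588) = 5757 + 4588 = 10345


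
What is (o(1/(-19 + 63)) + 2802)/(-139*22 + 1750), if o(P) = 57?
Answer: -953/436 ≈ -2.1858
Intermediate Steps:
(o(1/(-19 + 63)) + 2802)/(-139*22 + 1750) = (57 + 2802)/(-139*22 + 1750) = 2859/(-3058 + 1750) = 2859/(-1308) = 2859*(-1/1308) = -953/436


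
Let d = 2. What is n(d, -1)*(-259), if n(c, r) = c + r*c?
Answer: 0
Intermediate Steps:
n(c, r) = c + c*r
n(d, -1)*(-259) = (2*(1 - 1))*(-259) = (2*0)*(-259) = 0*(-259) = 0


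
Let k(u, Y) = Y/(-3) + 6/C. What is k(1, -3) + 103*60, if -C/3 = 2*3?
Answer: 18542/3 ≈ 6180.7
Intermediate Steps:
C = -18 (C = -6*3 = -3*6 = -18)
k(u, Y) = -⅓ - Y/3 (k(u, Y) = Y/(-3) + 6/(-18) = Y*(-⅓) + 6*(-1/18) = -Y/3 - ⅓ = -⅓ - Y/3)
k(1, -3) + 103*60 = (-⅓ - ⅓*(-3)) + 103*60 = (-⅓ + 1) + 6180 = ⅔ + 6180 = 18542/3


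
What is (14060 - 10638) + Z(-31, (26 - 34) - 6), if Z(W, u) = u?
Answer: 3408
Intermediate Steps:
(14060 - 10638) + Z(-31, (26 - 34) - 6) = (14060 - 10638) + ((26 - 34) - 6) = 3422 + (-8 - 6) = 3422 - 14 = 3408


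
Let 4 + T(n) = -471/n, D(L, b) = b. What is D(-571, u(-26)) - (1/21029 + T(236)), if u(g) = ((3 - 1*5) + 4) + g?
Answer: -89352457/4962844 ≈ -18.004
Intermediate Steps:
u(g) = 2 + g (u(g) = ((3 - 5) + 4) + g = (-2 + 4) + g = 2 + g)
T(n) = -4 - 471/n
D(-571, u(-26)) - (1/21029 + T(236)) = (2 - 26) - (1/21029 + (-4 - 471/236)) = -24 - (1/21029 + (-4 - 471*1/236)) = -24 - (1/21029 + (-4 - 471/236)) = -24 - (1/21029 - 1415/236) = -24 - 1*(-29755799/4962844) = -24 + 29755799/4962844 = -89352457/4962844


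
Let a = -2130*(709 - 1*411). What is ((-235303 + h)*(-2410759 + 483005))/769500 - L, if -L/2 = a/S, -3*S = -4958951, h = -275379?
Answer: 64235946467814853/50209378875 ≈ 1.2794e+6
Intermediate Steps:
a = -634740 (a = -2130*(709 - 411) = -2130*298 = -634740)
S = 4958951/3 (S = -1/3*(-4958951) = 4958951/3 ≈ 1.6530e+6)
L = 3808440/4958951 (L = -(-1269480)/4958951/3 = -(-1269480)*3/4958951 = -2*(-1904220/4958951) = 3808440/4958951 ≈ 0.76799)
((-235303 + h)*(-2410759 + 483005))/769500 - L = ((-235303 - 275379)*(-2410759 + 483005))/769500 - 1*3808440/4958951 = -510682*(-1927754)*(1/769500) - 3808440/4958951 = 984469268228*(1/769500) - 3808440/4958951 = 12953543003/10125 - 3808440/4958951 = 64235946467814853/50209378875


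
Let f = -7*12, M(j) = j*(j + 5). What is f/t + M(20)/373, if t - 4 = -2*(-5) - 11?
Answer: -9944/373 ≈ -26.660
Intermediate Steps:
M(j) = j*(5 + j)
t = 3 (t = 4 + (-2*(-5) - 11) = 4 + (10 - 11) = 4 - 1 = 3)
f = -84
f/t + M(20)/373 = -84/3 + (20*(5 + 20))/373 = -84*1/3 + (20*25)*(1/373) = -28 + 500*(1/373) = -28 + 500/373 = -9944/373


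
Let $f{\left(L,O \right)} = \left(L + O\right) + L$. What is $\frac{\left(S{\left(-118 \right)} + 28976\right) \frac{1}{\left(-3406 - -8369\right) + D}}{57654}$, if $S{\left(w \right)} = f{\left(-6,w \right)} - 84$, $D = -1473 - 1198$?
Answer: $\frac{14381}{66071484} \approx 0.00021766$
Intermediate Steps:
$f{\left(L,O \right)} = O + 2 L$
$D = -2671$ ($D = -1473 - 1198 = -2671$)
$S{\left(w \right)} = -96 + w$ ($S{\left(w \right)} = \left(w + 2 \left(-6\right)\right) - 84 = \left(w - 12\right) - 84 = \left(-12 + w\right) - 84 = -96 + w$)
$\frac{\left(S{\left(-118 \right)} + 28976\right) \frac{1}{\left(-3406 - -8369\right) + D}}{57654} = \frac{\left(\left(-96 - 118\right) + 28976\right) \frac{1}{\left(-3406 - -8369\right) - 2671}}{57654} = \frac{-214 + 28976}{\left(-3406 + 8369\right) - 2671} \cdot \frac{1}{57654} = \frac{28762}{4963 - 2671} \cdot \frac{1}{57654} = \frac{28762}{2292} \cdot \frac{1}{57654} = 28762 \cdot \frac{1}{2292} \cdot \frac{1}{57654} = \frac{14381}{1146} \cdot \frac{1}{57654} = \frac{14381}{66071484}$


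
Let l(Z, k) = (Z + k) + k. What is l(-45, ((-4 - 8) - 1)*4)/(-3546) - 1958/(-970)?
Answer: 3543799/1719810 ≈ 2.0606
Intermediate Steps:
l(Z, k) = Z + 2*k
l(-45, ((-4 - 8) - 1)*4)/(-3546) - 1958/(-970) = (-45 + 2*(((-4 - 8) - 1)*4))/(-3546) - 1958/(-970) = (-45 + 2*((-12 - 1)*4))*(-1/3546) - 1958*(-1/970) = (-45 + 2*(-13*4))*(-1/3546) + 979/485 = (-45 + 2*(-52))*(-1/3546) + 979/485 = (-45 - 104)*(-1/3546) + 979/485 = -149*(-1/3546) + 979/485 = 149/3546 + 979/485 = 3543799/1719810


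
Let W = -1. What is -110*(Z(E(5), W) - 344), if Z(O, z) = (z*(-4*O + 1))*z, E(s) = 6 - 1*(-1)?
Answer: 40810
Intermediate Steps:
E(s) = 7 (E(s) = 6 + 1 = 7)
Z(O, z) = z**2*(1 - 4*O) (Z(O, z) = (z*(1 - 4*O))*z = z**2*(1 - 4*O))
-110*(Z(E(5), W) - 344) = -110*((-1)**2*(1 - 4*7) - 344) = -110*(1*(1 - 28) - 344) = -110*(1*(-27) - 344) = -110*(-27 - 344) = -110*(-371) = 40810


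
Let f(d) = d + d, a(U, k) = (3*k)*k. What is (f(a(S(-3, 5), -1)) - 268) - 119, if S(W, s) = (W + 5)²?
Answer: -381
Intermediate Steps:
S(W, s) = (5 + W)²
a(U, k) = 3*k²
f(d) = 2*d
(f(a(S(-3, 5), -1)) - 268) - 119 = (2*(3*(-1)²) - 268) - 119 = (2*(3*1) - 268) - 119 = (2*3 - 268) - 119 = (6 - 268) - 119 = -262 - 119 = -381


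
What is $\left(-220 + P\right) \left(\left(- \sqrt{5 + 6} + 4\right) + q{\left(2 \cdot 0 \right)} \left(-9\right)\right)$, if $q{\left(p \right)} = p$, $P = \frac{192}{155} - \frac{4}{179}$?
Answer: $- \frac{24280608}{27745} + \frac{6070152 \sqrt{11}}{27745} \approx -149.51$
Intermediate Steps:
$P = \frac{33748}{27745}$ ($P = 192 \cdot \frac{1}{155} - \frac{4}{179} = \frac{192}{155} - \frac{4}{179} = \frac{33748}{27745} \approx 1.2164$)
$\left(-220 + P\right) \left(\left(- \sqrt{5 + 6} + 4\right) + q{\left(2 \cdot 0 \right)} \left(-9\right)\right) = \left(-220 + \frac{33748}{27745}\right) \left(\left(- \sqrt{5 + 6} + 4\right) + 2 \cdot 0 \left(-9\right)\right) = - \frac{6070152 \left(\left(- \sqrt{11} + 4\right) + 0 \left(-9\right)\right)}{27745} = - \frac{6070152 \left(\left(4 - \sqrt{11}\right) + 0\right)}{27745} = - \frac{6070152 \left(4 - \sqrt{11}\right)}{27745} = - \frac{24280608}{27745} + \frac{6070152 \sqrt{11}}{27745}$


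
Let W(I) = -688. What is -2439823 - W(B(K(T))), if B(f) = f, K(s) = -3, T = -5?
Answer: -2439135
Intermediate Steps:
-2439823 - W(B(K(T))) = -2439823 - 1*(-688) = -2439823 + 688 = -2439135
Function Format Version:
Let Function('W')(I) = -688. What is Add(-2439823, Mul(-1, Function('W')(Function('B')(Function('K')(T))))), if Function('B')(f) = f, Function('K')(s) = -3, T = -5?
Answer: -2439135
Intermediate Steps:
Add(-2439823, Mul(-1, Function('W')(Function('B')(Function('K')(T))))) = Add(-2439823, Mul(-1, -688)) = Add(-2439823, 688) = -2439135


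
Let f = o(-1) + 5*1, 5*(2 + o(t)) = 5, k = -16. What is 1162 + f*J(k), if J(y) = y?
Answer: 1098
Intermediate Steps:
o(t) = -1 (o(t) = -2 + (⅕)*5 = -2 + 1 = -1)
f = 4 (f = -1 + 5*1 = -1 + 5 = 4)
1162 + f*J(k) = 1162 + 4*(-16) = 1162 - 64 = 1098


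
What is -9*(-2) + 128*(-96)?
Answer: -12270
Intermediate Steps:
-9*(-2) + 128*(-96) = 18 - 12288 = -12270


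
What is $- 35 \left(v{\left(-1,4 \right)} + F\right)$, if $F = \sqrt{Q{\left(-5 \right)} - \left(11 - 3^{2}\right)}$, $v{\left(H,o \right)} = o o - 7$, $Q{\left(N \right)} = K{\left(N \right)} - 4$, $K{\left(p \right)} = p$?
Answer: $-315 - 35 i \sqrt{11} \approx -315.0 - 116.08 i$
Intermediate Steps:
$Q{\left(N \right)} = -4 + N$ ($Q{\left(N \right)} = N - 4 = -4 + N$)
$v{\left(H,o \right)} = -7 + o^{2}$ ($v{\left(H,o \right)} = o^{2} - 7 = -7 + o^{2}$)
$F = i \sqrt{11}$ ($F = \sqrt{\left(-4 - 5\right) - \left(11 - 3^{2}\right)} = \sqrt{-9 + \left(-11 + 9\right)} = \sqrt{-9 - 2} = \sqrt{-11} = i \sqrt{11} \approx 3.3166 i$)
$- 35 \left(v{\left(-1,4 \right)} + F\right) = - 35 \left(\left(-7 + 4^{2}\right) + i \sqrt{11}\right) = - 35 \left(\left(-7 + 16\right) + i \sqrt{11}\right) = - 35 \left(9 + i \sqrt{11}\right) = -315 - 35 i \sqrt{11}$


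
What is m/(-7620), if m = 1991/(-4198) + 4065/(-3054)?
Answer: 964391/4070569710 ≈ 0.00023692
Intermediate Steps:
m = -1928782/1068391 (m = 1991*(-1/4198) + 4065*(-1/3054) = -1991/4198 - 1355/1018 = -1928782/1068391 ≈ -1.8053)
m/(-7620) = -1928782/1068391/(-7620) = -1928782/1068391*(-1/7620) = 964391/4070569710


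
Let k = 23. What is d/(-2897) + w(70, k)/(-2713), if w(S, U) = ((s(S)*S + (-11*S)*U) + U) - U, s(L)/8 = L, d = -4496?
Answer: -50058882/7859561 ≈ -6.3692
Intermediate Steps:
s(L) = 8*L
w(S, U) = 8*S² - 11*S*U (w(S, U) = (((8*S)*S + (-11*S)*U) + U) - U = ((8*S² - 11*S*U) + U) - U = (U + 8*S² - 11*S*U) - U = 8*S² - 11*S*U)
d/(-2897) + w(70, k)/(-2713) = -4496/(-2897) + (70*(-11*23 + 8*70))/(-2713) = -4496*(-1/2897) + (70*(-253 + 560))*(-1/2713) = 4496/2897 + (70*307)*(-1/2713) = 4496/2897 + 21490*(-1/2713) = 4496/2897 - 21490/2713 = -50058882/7859561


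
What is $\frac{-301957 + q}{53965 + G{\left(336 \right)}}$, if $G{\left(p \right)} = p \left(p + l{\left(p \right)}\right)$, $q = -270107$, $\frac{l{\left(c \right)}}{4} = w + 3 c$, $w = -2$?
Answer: $- \frac{572064}{1518925} \approx -0.37662$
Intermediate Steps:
$l{\left(c \right)} = -8 + 12 c$ ($l{\left(c \right)} = 4 \left(-2 + 3 c\right) = -8 + 12 c$)
$G{\left(p \right)} = p \left(-8 + 13 p\right)$ ($G{\left(p \right)} = p \left(p + \left(-8 + 12 p\right)\right) = p \left(-8 + 13 p\right)$)
$\frac{-301957 + q}{53965 + G{\left(336 \right)}} = \frac{-301957 - 270107}{53965 + 336 \left(-8 + 13 \cdot 336\right)} = - \frac{572064}{53965 + 336 \left(-8 + 4368\right)} = - \frac{572064}{53965 + 336 \cdot 4360} = - \frac{572064}{53965 + 1464960} = - \frac{572064}{1518925}$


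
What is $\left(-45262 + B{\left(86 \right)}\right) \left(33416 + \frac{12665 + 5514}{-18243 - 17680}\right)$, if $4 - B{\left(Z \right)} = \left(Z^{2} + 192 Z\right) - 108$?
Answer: $- \frac{82896172758762}{35923} \approx -2.3076 \cdot 10^{9}$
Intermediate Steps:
$B{\left(Z \right)} = 112 - Z^{2} - 192 Z$ ($B{\left(Z \right)} = 4 - \left(\left(Z^{2} + 192 Z\right) - 108\right) = 4 - \left(-108 + Z^{2} + 192 Z\right) = 112 - Z^{2} - 192 Z$)
$\left(-45262 + B{\left(86 \right)}\right) \left(33416 + \frac{12665 + 5514}{-18243 - 17680}\right) = \left(-45262 - 23796\right) \left(33416 + \frac{12665 + 5514}{-18243 - 17680}\right) = \left(-45262 - 23796\right) \left(33416 + \frac{18179}{-35923}\right) = \left(-45262 - 23796\right) \left(33416 + 18179 \left(- \frac{1}{35923}\right)\right) = \left(-45262 - 23796\right) \left(33416 - \frac{18179}{35923}\right) = \left(-69058\right) \frac{1200384789}{35923} = - \frac{82896172758762}{35923}$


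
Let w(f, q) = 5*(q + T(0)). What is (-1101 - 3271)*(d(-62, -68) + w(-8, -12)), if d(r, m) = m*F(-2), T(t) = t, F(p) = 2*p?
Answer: -926864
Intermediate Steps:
d(r, m) = -4*m (d(r, m) = m*(2*(-2)) = m*(-4) = -4*m)
w(f, q) = 5*q (w(f, q) = 5*(q + 0) = 5*q)
(-1101 - 3271)*(d(-62, -68) + w(-8, -12)) = (-1101 - 3271)*(-4*(-68) + 5*(-12)) = -4372*(272 - 60) = -4372*212 = -926864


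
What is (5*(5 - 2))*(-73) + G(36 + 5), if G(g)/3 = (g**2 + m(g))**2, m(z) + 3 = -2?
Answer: 8425833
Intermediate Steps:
m(z) = -5 (m(z) = -3 - 2 = -5)
G(g) = 3*(-5 + g**2)**2 (G(g) = 3*(g**2 - 5)**2 = 3*(-5 + g**2)**2)
(5*(5 - 2))*(-73) + G(36 + 5) = (5*(5 - 2))*(-73) + 3*(-5 + (36 + 5)**2)**2 = (5*3)*(-73) + 3*(-5 + 41**2)**2 = 15*(-73) + 3*(-5 + 1681)**2 = -1095 + 3*1676**2 = -1095 + 3*2808976 = -1095 + 8426928 = 8425833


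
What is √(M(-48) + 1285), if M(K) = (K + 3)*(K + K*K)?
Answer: I*√100235 ≈ 316.6*I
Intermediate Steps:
M(K) = (3 + K)*(K + K²)
√(M(-48) + 1285) = √(-48*(3 + (-48)² + 4*(-48)) + 1285) = √(-48*(3 + 2304 - 192) + 1285) = √(-48*2115 + 1285) = √(-101520 + 1285) = √(-100235) = I*√100235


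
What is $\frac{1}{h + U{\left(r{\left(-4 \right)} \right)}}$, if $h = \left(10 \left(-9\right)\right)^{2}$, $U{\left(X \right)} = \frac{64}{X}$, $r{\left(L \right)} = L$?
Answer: $\frac{1}{8084} \approx 0.0001237$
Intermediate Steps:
$h = 8100$ ($h = \left(-90\right)^{2} = 8100$)
$\frac{1}{h + U{\left(r{\left(-4 \right)} \right)}} = \frac{1}{8100 + \frac{64}{-4}} = \frac{1}{8100 + 64 \left(- \frac{1}{4}\right)} = \frac{1}{8100 - 16} = \frac{1}{8084}$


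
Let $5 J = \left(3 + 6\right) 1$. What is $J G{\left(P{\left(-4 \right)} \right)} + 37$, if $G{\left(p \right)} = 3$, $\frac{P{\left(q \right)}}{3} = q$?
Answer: $\frac{212}{5} \approx 42.4$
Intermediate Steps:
$P{\left(q \right)} = 3 q$
$J = \frac{9}{5}$ ($J = \frac{\left(3 + 6\right) 1}{5} = \frac{9 \cdot 1}{5} = \frac{1}{5} \cdot 9 = \frac{9}{5} \approx 1.8$)
$J G{\left(P{\left(-4 \right)} \right)} + 37 = \frac{9}{5} \cdot 3 + 37 = \frac{27}{5} + 37 = \frac{212}{5}$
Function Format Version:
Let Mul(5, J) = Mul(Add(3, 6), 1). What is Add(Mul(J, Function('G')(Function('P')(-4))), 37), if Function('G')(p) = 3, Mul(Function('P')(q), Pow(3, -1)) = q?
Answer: Rational(212, 5) ≈ 42.400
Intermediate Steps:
Function('P')(q) = Mul(3, q)
J = Rational(9, 5) (J = Mul(Rational(1, 5), Mul(Add(3, 6), 1)) = Mul(Rational(1, 5), Mul(9, 1)) = Mul(Rational(1, 5), 9) = Rational(9, 5) ≈ 1.8000)
Add(Mul(J, Function('G')(Function('P')(-4))), 37) = Add(Mul(Rational(9, 5), 3), 37) = Add(Rational(27, 5), 37) = Rational(212, 5)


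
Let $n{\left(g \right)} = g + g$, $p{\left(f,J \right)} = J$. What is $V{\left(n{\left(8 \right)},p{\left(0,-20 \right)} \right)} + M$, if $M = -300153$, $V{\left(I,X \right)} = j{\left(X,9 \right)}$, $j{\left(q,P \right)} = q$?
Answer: $-300173$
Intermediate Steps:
$n{\left(g \right)} = 2 g$
$V{\left(I,X \right)} = X$
$V{\left(n{\left(8 \right)},p{\left(0,-20 \right)} \right)} + M = -20 - 300153 = -300173$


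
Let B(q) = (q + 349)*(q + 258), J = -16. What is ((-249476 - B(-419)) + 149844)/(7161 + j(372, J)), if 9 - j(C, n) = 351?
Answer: -110902/6819 ≈ -16.264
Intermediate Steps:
j(C, n) = -342 (j(C, n) = 9 - 1*351 = 9 - 351 = -342)
B(q) = (258 + q)*(349 + q) (B(q) = (349 + q)*(258 + q) = (258 + q)*(349 + q))
((-249476 - B(-419)) + 149844)/(7161 + j(372, J)) = ((-249476 - (90042 + (-419)**2 + 607*(-419))) + 149844)/(7161 - 342) = ((-249476 - (90042 + 175561 - 254333)) + 149844)/6819 = ((-249476 - 1*11270) + 149844)*(1/6819) = ((-249476 - 11270) + 149844)*(1/6819) = (-260746 + 149844)*(1/6819) = -110902*1/6819 = -110902/6819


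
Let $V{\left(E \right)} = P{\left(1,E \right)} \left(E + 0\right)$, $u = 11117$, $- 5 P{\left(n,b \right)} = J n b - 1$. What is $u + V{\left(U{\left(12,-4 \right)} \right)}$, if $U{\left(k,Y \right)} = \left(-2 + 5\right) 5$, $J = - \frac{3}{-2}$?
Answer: $\frac{22105}{2} \approx 11053.0$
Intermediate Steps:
$J = \frac{3}{2}$ ($J = \left(-3\right) \left(- \frac{1}{2}\right) = \frac{3}{2} \approx 1.5$)
$P{\left(n,b \right)} = \frac{1}{5} - \frac{3 b n}{10}$ ($P{\left(n,b \right)} = - \frac{\frac{3 n}{2} b - 1}{5} = - \frac{\frac{3 b n}{2} - 1}{5} = - \frac{-1 + \frac{3 b n}{2}}{5} = \frac{1}{5} - \frac{3 b n}{10}$)
$U{\left(k,Y \right)} = 15$ ($U{\left(k,Y \right)} = 3 \cdot 5 = 15$)
$V{\left(E \right)} = E \left(\frac{1}{5} - \frac{3 E}{10}\right)$ ($V{\left(E \right)} = \left(\frac{1}{5} - \frac{3}{10} E 1\right) \left(E + 0\right) = \left(\frac{1}{5} - \frac{3 E}{10}\right) E = E \left(\frac{1}{5} - \frac{3 E}{10}\right)$)
$u + V{\left(U{\left(12,-4 \right)} \right)} = 11117 + \frac{1}{10} \cdot 15 \left(2 - 45\right) = 11117 + \frac{1}{10} \cdot 15 \left(-43\right) = 11117 - \frac{129}{2} = \frac{22105}{2}$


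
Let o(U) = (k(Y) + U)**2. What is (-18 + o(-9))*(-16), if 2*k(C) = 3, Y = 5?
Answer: -612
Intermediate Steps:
k(C) = 3/2 (k(C) = (1/2)*3 = 3/2)
o(U) = (3/2 + U)**2
(-18 + o(-9))*(-16) = (-18 + (3 + 2*(-9))**2/4)*(-16) = (-18 + (3 - 18)**2/4)*(-16) = (-18 + (1/4)*(-15)**2)*(-16) = (-18 + (1/4)*225)*(-16) = (-18 + 225/4)*(-16) = (153/4)*(-16) = -612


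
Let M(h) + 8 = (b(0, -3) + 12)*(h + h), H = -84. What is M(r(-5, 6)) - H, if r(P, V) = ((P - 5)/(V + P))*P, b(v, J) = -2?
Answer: 1076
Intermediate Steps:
r(P, V) = P*(-5 + P)/(P + V) (r(P, V) = ((-5 + P)/(P + V))*P = P*(-5 + P)/(P + V))
M(h) = -8 + 20*h (M(h) = -8 + (-2 + 12)*(h + h) = -8 + 10*(2*h) = -8 + 20*h)
M(r(-5, 6)) - H = (-8 + 20*(-5*(-5 - 5)/(-5 + 6))) - 1*(-84) = (-8 + 20*(-5*(-10)/1)) + 84 = (-8 + 20*(-5*1*(-10))) + 84 = (-8 + 20*50) + 84 = (-8 + 1000) + 84 = 992 + 84 = 1076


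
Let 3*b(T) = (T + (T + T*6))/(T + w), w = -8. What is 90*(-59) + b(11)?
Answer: -47702/9 ≈ -5300.2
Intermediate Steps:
b(T) = 8*T/(3*(-8 + T)) (b(T) = ((T + (T + T*6))/(T - 8))/3 = ((T + (T + 6*T))/(-8 + T))/3 = ((T + 7*T)/(-8 + T))/3 = ((8*T)/(-8 + T))/3 = (8*T/(-8 + T))/3 = 8*T/(3*(-8 + T)))
90*(-59) + b(11) = 90*(-59) + (8/3)*11/(-8 + 11) = -5310 + (8/3)*11/3 = -5310 + (8/3)*11*(⅓) = -5310 + 88/9 = -47702/9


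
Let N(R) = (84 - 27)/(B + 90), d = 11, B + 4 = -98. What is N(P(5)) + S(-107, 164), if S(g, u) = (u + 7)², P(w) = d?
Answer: 116945/4 ≈ 29236.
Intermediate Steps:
B = -102 (B = -4 - 98 = -102)
P(w) = 11
S(g, u) = (7 + u)²
N(R) = -19/4 (N(R) = (84 - 27)/(-102 + 90) = 57/(-12) = 57*(-1/12) = -19/4)
N(P(5)) + S(-107, 164) = -19/4 + (7 + 164)² = -19/4 + 171² = -19/4 + 29241 = 116945/4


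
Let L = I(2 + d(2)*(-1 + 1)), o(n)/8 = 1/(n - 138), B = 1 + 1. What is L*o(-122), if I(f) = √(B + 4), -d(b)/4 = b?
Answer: -2*√6/65 ≈ -0.075369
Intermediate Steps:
B = 2
d(b) = -4*b
o(n) = 8/(-138 + n) (o(n) = 8/(n - 138) = 8/(-138 + n))
I(f) = √6 (I(f) = √(2 + 4) = √6)
L = √6 ≈ 2.4495
L*o(-122) = √6*(8/(-138 - 122)) = √6*(8/(-260)) = √6*(8*(-1/260)) = √6*(-2/65) = -2*√6/65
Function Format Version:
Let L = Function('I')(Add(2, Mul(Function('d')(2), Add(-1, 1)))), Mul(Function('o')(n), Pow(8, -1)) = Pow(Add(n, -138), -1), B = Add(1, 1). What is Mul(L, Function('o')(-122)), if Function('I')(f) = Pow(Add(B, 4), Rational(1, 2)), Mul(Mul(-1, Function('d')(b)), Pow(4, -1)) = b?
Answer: Mul(Rational(-2, 65), Pow(6, Rational(1, 2))) ≈ -0.075369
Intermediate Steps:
B = 2
Function('d')(b) = Mul(-4, b)
Function('o')(n) = Mul(8, Pow(Add(-138, n), -1)) (Function('o')(n) = Mul(8, Pow(Add(n, -138), -1)) = Mul(8, Pow(Add(-138, n), -1)))
Function('I')(f) = Pow(6, Rational(1, 2)) (Function('I')(f) = Pow(Add(2, 4), Rational(1, 2)) = Pow(6, Rational(1, 2)))
L = Pow(6, Rational(1, 2)) ≈ 2.4495
Mul(L, Function('o')(-122)) = Mul(Pow(6, Rational(1, 2)), Mul(8, Pow(Add(-138, -122), -1))) = Mul(Pow(6, Rational(1, 2)), Mul(8, Pow(-260, -1))) = Mul(Pow(6, Rational(1, 2)), Mul(8, Rational(-1, 260))) = Mul(Pow(6, Rational(1, 2)), Rational(-2, 65)) = Mul(Rational(-2, 65), Pow(6, Rational(1, 2)))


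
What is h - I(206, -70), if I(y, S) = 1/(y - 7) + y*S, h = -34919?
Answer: -4079302/199 ≈ -20499.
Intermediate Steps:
I(y, S) = 1/(-7 + y) + S*y
h - I(206, -70) = -34919 - (1 - 70*206**2 - 7*(-70)*206)/(-7 + 206) = -34919 - (1 - 70*42436 + 100940)/199 = -34919 - (1 - 2970520 + 100940)/199 = -34919 - (-2869579)/199 = -34919 - 1*(-2869579/199) = -34919 + 2869579/199 = -4079302/199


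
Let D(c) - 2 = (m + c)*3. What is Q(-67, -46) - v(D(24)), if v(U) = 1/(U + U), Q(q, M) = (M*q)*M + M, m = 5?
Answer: -25243605/178 ≈ -1.4182e+5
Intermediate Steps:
Q(q, M) = M + q*M**2 (Q(q, M) = q*M**2 + M = M + q*M**2)
D(c) = 17 + 3*c (D(c) = 2 + (5 + c)*3 = 2 + (15 + 3*c) = 17 + 3*c)
v(U) = 1/(2*U)
Q(-67, -46) - v(D(24)) = -46*(1 - 46*(-67)) - 1/(2*(17 + 3*24)) = -46*(1 + 3082) - 1/(2*(17 + 72)) = -46*3083 - 1/(2*89) = -141818 - 1/(2*89) = -141818 - 1*1/178 = -141818 - 1/178 = -25243605/178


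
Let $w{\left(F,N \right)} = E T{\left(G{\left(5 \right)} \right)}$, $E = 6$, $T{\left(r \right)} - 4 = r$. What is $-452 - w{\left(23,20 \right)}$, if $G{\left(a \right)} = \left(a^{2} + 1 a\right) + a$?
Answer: $-686$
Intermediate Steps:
$G{\left(a \right)} = a^{2} + 2 a$ ($G{\left(a \right)} = \left(a^{2} + a\right) + a = \left(a + a^{2}\right) + a = a^{2} + 2 a$)
$T{\left(r \right)} = 4 + r$
$w{\left(F,N \right)} = 234$ ($w{\left(F,N \right)} = 6 \left(4 + 5 \left(2 + 5\right)\right) = 6 \left(4 + 5 \cdot 7\right) = 6 \left(4 + 35\right) = 6 \cdot 39 = 234$)
$-452 - w{\left(23,20 \right)} = -452 - 234 = -686$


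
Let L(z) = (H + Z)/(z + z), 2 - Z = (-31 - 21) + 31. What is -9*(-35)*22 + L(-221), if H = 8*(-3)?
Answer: 3063061/442 ≈ 6930.0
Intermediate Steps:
Z = 23 (Z = 2 - ((-31 - 21) + 31) = 2 - (-52 + 31) = 2 - 1*(-21) = 2 + 21 = 23)
H = -24
L(z) = -1/(2*z) (L(z) = (-24 + 23)/(z + z) = -1/(2*z))
-9*(-35)*22 + L(-221) = -9*(-35)*22 - 1/2/(-221) = 315*22 - 1/2*(-1/221) = 6930 + 1/442 = 3063061/442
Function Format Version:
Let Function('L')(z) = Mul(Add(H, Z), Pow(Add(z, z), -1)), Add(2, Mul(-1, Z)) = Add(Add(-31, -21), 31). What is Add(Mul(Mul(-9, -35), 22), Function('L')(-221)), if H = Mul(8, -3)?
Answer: Rational(3063061, 442) ≈ 6930.0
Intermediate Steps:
Z = 23 (Z = Add(2, Mul(-1, Add(Add(-31, -21), 31))) = Add(2, Mul(-1, Add(-52, 31))) = Add(2, Mul(-1, -21)) = Add(2, 21) = 23)
H = -24
Function('L')(z) = Mul(Rational(-1, 2), Pow(z, -1)) (Function('L')(z) = Mul(Add(-24, 23), Pow(Add(z, z), -1)) = Mul(-1, Pow(Mul(2, z), -1)) = Mul(-1, Mul(Rational(1, 2), Pow(z, -1))) = Mul(Rational(-1, 2), Pow(z, -1)))
Add(Mul(Mul(-9, -35), 22), Function('L')(-221)) = Add(Mul(Mul(-9, -35), 22), Mul(Rational(-1, 2), Pow(-221, -1))) = Add(Mul(315, 22), Mul(Rational(-1, 2), Rational(-1, 221))) = Add(6930, Rational(1, 442)) = Rational(3063061, 442)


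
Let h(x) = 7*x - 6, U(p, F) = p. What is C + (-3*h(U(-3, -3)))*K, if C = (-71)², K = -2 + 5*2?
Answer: 5689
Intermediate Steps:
K = 8 (K = -2 + 10 = 8)
h(x) = -6 + 7*x
C = 5041
C + (-3*h(U(-3, -3)))*K = 5041 - 3*(-6 + 7*(-3))*8 = 5041 - 3*(-6 - 21)*8 = 5041 - 3*(-27)*8 = 5041 + 81*8 = 5041 + 648 = 5689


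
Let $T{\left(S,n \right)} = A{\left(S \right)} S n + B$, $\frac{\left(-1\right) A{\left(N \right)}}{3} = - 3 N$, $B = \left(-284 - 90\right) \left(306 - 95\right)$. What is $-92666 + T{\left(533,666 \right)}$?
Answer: $1702657886$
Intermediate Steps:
$B = -78914$ ($B = \left(-374\right) 211 = -78914$)
$A{\left(N \right)} = 9 N$ ($A{\left(N \right)} = - 3 \left(- 3 N\right) = 9 N$)
$T{\left(S,n \right)} = -78914 + 9 n S^{2}$ ($T{\left(S,n \right)} = 9 S S n - 78914 = 9 S^{2} n - 78914 = 9 n S^{2} - 78914 = -78914 + 9 n S^{2}$)
$-92666 + T{\left(533,666 \right)} = -92666 - \left(78914 - 5994 \cdot 533^{2}\right) = -92666 - \left(78914 - 1702829466\right) = -92666 + \left(-78914 + 1702829466\right) = -92666 + 1702750552 = 1702657886$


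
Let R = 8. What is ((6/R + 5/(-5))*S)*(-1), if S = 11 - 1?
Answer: 5/2 ≈ 2.5000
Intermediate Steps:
S = 10
((6/R + 5/(-5))*S)*(-1) = ((6/8 + 5/(-5))*10)*(-1) = ((6*(⅛) + 5*(-⅕))*10)*(-1) = ((¾ - 1)*10)*(-1) = -¼*10*(-1) = -5/2*(-1) = 5/2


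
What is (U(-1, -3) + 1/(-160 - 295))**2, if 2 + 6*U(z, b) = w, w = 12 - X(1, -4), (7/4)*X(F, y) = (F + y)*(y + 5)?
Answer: 7086244/1863225 ≈ 3.8032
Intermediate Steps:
X(F, y) = 4*(5 + y)*(F + y)/7 (X(F, y) = 4*((F + y)*(y + 5))/7 = 4*((F + y)*(5 + y))/7 = 4*((5 + y)*(F + y))/7 = 4*(5 + y)*(F + y)/7)
w = 96/7 (w = 12 - ((4/7)*(-4)**2 + (20/7)*1 + (20/7)*(-4) + (4/7)*1*(-4)) = 12 - ((4/7)*16 + 20/7 - 80/7 - 16/7) = 12 - (64/7 + 20/7 - 80/7 - 16/7) = 12 - 1*(-12/7) = 12 + 12/7 = 96/7 ≈ 13.714)
U(z, b) = 41/21 (U(z, b) = -1/3 + (1/6)*(96/7) = -1/3 + 16/7 = 41/21)
(U(-1, -3) + 1/(-160 - 295))**2 = (41/21 + 1/(-160 - 295))**2 = (41/21 + 1/(-455))**2 = (41/21 - 1/455)**2 = (2662/1365)**2 = 7086244/1863225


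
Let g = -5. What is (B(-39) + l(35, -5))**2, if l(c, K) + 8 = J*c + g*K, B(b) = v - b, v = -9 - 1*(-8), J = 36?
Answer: 1729225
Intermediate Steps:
v = -1 (v = -9 + 8 = -1)
B(b) = -1 - b
l(c, K) = -8 - 5*K + 36*c (l(c, K) = -8 + (36*c - 5*K) = -8 + (-5*K + 36*c) = -8 - 5*K + 36*c)
(B(-39) + l(35, -5))**2 = ((-1 - 1*(-39)) + (-8 - 5*(-5) + 36*35))**2 = ((-1 + 39) + (-8 + 25 + 1260))**2 = (38 + 1277)**2 = 1315**2 = 1729225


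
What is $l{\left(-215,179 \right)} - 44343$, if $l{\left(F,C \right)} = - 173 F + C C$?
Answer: $24893$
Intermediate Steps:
$l{\left(F,C \right)} = C^{2} - 173 F$ ($l{\left(F,C \right)} = - 173 F + C^{2} = C^{2} - 173 F$)
$l{\left(-215,179 \right)} - 44343 = \left(179^{2} - -37195\right) - 44343 = \left(32041 + 37195\right) - 44343 = 69236 - 44343 = 24893$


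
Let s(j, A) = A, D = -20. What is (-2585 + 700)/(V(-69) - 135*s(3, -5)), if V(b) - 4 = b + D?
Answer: -377/118 ≈ -3.1949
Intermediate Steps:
V(b) = -16 + b (V(b) = 4 + (b - 20) = 4 + (-20 + b) = -16 + b)
(-2585 + 700)/(V(-69) - 135*s(3, -5)) = (-2585 + 700)/((-16 - 69) - 135*(-5)) = -1885/(-85 + 675) = -1885/590 = -1885*1/590 = -377/118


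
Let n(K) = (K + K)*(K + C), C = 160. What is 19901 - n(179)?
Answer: -101461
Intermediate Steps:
n(K) = 2*K*(160 + K) (n(K) = (K + K)*(K + 160) = (2*K)*(160 + K) = 2*K*(160 + K))
19901 - n(179) = 19901 - 2*179*(160 + 179) = 19901 - 2*179*339 = 19901 - 1*121362 = 19901 - 121362 = -101461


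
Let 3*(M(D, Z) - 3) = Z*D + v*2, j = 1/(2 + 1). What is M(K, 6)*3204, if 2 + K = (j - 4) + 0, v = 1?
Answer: -24564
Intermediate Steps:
j = ⅓ (j = 1/3 = ⅓ ≈ 0.33333)
K = -17/3 (K = -2 + ((⅓ - 4) + 0) = -2 + (-11/3 + 0) = -2 - 11/3 = -17/3 ≈ -5.6667)
M(D, Z) = 11/3 + D*Z/3 (M(D, Z) = 3 + (Z*D + 1*2)/3 = 3 + (D*Z + 2)/3 = 3 + (2 + D*Z)/3 = 3 + (⅔ + D*Z/3) = 11/3 + D*Z/3)
M(K, 6)*3204 = (11/3 + (⅓)*(-17/3)*6)*3204 = (11/3 - 34/3)*3204 = -23/3*3204 = -24564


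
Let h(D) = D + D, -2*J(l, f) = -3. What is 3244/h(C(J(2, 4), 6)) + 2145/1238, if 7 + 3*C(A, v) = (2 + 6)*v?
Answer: 6112053/50758 ≈ 120.42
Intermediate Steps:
J(l, f) = 3/2 (J(l, f) = -1/2*(-3) = 3/2)
C(A, v) = -7/3 + 8*v/3 (C(A, v) = -7/3 + ((2 + 6)*v)/3 = -7/3 + (8*v)/3 = -7/3 + 8*v/3)
h(D) = 2*D
3244/h(C(J(2, 4), 6)) + 2145/1238 = 3244/((2*(-7/3 + (8/3)*6))) + 2145/1238 = 3244/((2*(-7/3 + 16))) + 2145*(1/1238) = 3244/((2*(41/3))) + 2145/1238 = 3244/(82/3) + 2145/1238 = 3244*(3/82) + 2145/1238 = 4866/41 + 2145/1238 = 6112053/50758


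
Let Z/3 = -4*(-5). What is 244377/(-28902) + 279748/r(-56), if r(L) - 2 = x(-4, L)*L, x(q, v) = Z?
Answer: -1484315777/16175486 ≈ -91.763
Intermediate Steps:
Z = 60 (Z = 3*(-4*(-5)) = 3*20 = 60)
x(q, v) = 60
r(L) = 2 + 60*L
244377/(-28902) + 279748/r(-56) = 244377/(-28902) + 279748/(2 + 60*(-56)) = 244377*(-1/28902) + 279748/(2 - 3360) = -81459/9634 + 279748/(-3358) = -81459/9634 + 279748*(-1/3358) = -81459/9634 - 139874/1679 = -1484315777/16175486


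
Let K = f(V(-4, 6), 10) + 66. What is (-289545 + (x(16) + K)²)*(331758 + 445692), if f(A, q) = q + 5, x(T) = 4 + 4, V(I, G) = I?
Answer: -218948578800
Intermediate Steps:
x(T) = 8
f(A, q) = 5 + q
K = 81 (K = (5 + 10) + 66 = 15 + 66 = 81)
(-289545 + (x(16) + K)²)*(331758 + 445692) = (-289545 + (8 + 81)²)*(331758 + 445692) = (-289545 + 89²)*777450 = (-289545 + 7921)*777450 = -281624*777450 = -218948578800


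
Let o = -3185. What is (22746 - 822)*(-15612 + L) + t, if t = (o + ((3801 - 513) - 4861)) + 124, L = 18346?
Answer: 59935582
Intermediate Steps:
t = -4634 (t = (-3185 + ((3801 - 513) - 4861)) + 124 = (-3185 + (3288 - 4861)) + 124 = (-3185 - 1573) + 124 = -4758 + 124 = -4634)
(22746 - 822)*(-15612 + L) + t = (22746 - 822)*(-15612 + 18346) - 4634 = 21924*2734 - 4634 = 59940216 - 4634 = 59935582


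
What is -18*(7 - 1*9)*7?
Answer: 252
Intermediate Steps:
-18*(7 - 1*9)*7 = -18*(7 - 9)*7 = -18*(-2)*7 = 36*7 = 252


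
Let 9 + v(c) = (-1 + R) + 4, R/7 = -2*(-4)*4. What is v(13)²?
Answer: 47524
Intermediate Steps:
R = 224 (R = 7*(-2*(-4)*4) = 7*(8*4) = 7*32 = 224)
v(c) = 218 (v(c) = -9 + ((-1 + 224) + 4) = -9 + (223 + 4) = -9 + 227 = 218)
v(13)² = 218² = 47524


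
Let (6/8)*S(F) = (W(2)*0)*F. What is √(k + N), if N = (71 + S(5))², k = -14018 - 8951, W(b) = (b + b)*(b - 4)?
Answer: 6*I*√498 ≈ 133.9*I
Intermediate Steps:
W(b) = 2*b*(-4 + b) (W(b) = (2*b)*(-4 + b) = 2*b*(-4 + b))
k = -22969
S(F) = 0 (S(F) = 4*(((2*2*(-4 + 2))*0)*F)/3 = 4*(((2*2*(-2))*0)*F)/3 = 4*((-8*0)*F)/3 = 4*(0*F)/3 = (4/3)*0 = 0)
N = 5041 (N = (71 + 0)² = 71² = 5041)
√(k + N) = √(-22969 + 5041) = √(-17928) = 6*I*√498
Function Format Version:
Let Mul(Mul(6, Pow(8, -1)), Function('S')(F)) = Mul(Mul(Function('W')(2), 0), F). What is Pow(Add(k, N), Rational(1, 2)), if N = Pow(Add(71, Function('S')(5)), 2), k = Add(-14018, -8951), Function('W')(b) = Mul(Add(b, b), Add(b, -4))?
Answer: Mul(6, I, Pow(498, Rational(1, 2))) ≈ Mul(133.90, I)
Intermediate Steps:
Function('W')(b) = Mul(2, b, Add(-4, b)) (Function('W')(b) = Mul(Mul(2, b), Add(-4, b)) = Mul(2, b, Add(-4, b)))
k = -22969
Function('S')(F) = 0 (Function('S')(F) = Mul(Rational(4, 3), Mul(Mul(Mul(2, 2, Add(-4, 2)), 0), F)) = Mul(Rational(4, 3), Mul(Mul(Mul(2, 2, -2), 0), F)) = Mul(Rational(4, 3), Mul(Mul(-8, 0), F)) = Mul(Rational(4, 3), Mul(0, F)) = Mul(Rational(4, 3), 0) = 0)
N = 5041 (N = Pow(Add(71, 0), 2) = Pow(71, 2) = 5041)
Pow(Add(k, N), Rational(1, 2)) = Pow(Add(-22969, 5041), Rational(1, 2)) = Pow(-17928, Rational(1, 2)) = Mul(6, I, Pow(498, Rational(1, 2)))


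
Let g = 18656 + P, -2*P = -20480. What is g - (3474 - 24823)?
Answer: 50245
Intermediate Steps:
P = 10240 (P = -½*(-20480) = 10240)
g = 28896 (g = 18656 + 10240 = 28896)
g - (3474 - 24823) = 28896 - (3474 - 24823) = 28896 - 1*(-21349) = 28896 + 21349 = 50245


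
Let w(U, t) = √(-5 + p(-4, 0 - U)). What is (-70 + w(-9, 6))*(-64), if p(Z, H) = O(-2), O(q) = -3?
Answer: 4480 - 128*I*√2 ≈ 4480.0 - 181.02*I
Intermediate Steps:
p(Z, H) = -3
w(U, t) = 2*I*√2 (w(U, t) = √(-5 - 3) = √(-8) = 2*I*√2)
(-70 + w(-9, 6))*(-64) = (-70 + 2*I*√2)*(-64) = 4480 - 128*I*√2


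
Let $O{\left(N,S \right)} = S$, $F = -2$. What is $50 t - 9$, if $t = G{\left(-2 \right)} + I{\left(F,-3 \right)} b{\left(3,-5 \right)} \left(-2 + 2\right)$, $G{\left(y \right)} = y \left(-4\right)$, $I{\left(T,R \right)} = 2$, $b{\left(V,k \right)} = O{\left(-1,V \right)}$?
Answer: $391$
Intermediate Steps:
$b{\left(V,k \right)} = V$
$G{\left(y \right)} = - 4 y$
$t = 8$ ($t = \left(-4\right) \left(-2\right) + 2 \cdot 3 \left(-2 + 2\right) = 8 + 2 \cdot 3 \cdot 0 = 8 + 2 \cdot 0 = 8 + 0 = 8$)
$50 t - 9 = 50 \cdot 8 - 9 = 400 - 9 = 391$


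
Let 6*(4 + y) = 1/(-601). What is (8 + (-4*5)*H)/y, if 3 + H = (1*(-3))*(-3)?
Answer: 403872/14425 ≈ 27.998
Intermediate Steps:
y = -14425/3606 (y = -4 + (1/6)/(-601) = -4 + (1/6)*(-1/601) = -4 - 1/3606 = -14425/3606 ≈ -4.0003)
H = 6 (H = -3 + (1*(-3))*(-3) = -3 - 3*(-3) = -3 + 9 = 6)
(8 + (-4*5)*H)/y = (8 - 4*5*6)/(-14425/3606) = (8 - 20*6)*(-3606/14425) = (8 - 120)*(-3606/14425) = -112*(-3606/14425) = 403872/14425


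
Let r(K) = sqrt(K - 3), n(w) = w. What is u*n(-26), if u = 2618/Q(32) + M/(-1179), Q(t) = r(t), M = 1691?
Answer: 43966/1179 - 68068*sqrt(29)/29 ≈ -12603.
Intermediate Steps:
r(K) = sqrt(-3 + K)
Q(t) = sqrt(-3 + t)
u = -1691/1179 + 2618*sqrt(29)/29 (u = 2618/(sqrt(-3 + 32)) + 1691/(-1179) = 2618/(sqrt(29)) + 1691*(-1/1179) = 2618*(sqrt(29)/29) - 1691/1179 = 2618*sqrt(29)/29 - 1691/1179 = -1691/1179 + 2618*sqrt(29)/29 ≈ 484.72)
u*n(-26) = (-1691/1179 + 2618*sqrt(29)/29)*(-26) = 43966/1179 - 68068*sqrt(29)/29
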